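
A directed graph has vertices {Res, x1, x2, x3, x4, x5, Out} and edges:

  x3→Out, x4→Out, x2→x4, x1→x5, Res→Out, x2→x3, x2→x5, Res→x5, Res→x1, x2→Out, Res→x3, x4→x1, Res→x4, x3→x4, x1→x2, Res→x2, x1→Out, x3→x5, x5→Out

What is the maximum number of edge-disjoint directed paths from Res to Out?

Assign every edge capacity 1; by Menger, the answer equals the max flow.
Path Res→Out (+1); total 1.
Path Res→x1→Out (+1); total 2.
Path Res→x2→Out (+1); total 3.
Path Res→x3→Out (+1); total 4.
Path Res→x4→Out (+1); total 5.
Path Res→x5→Out (+1); total 6.
No residual Res→Out path; max flow = 6.
Certifying cut of size 6: {Res→Out, Res→x1, Res→x2, Res→x3, Res→x4, Res→x5}.

6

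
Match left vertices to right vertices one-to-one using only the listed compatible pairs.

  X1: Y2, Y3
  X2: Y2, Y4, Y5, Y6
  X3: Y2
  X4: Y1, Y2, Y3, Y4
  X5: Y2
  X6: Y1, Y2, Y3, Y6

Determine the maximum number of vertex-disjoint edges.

Unit-capacity flow: source→left, listed edges, right→sink; max matching = max flow.
Augmenting path X1→Y2 (+1); matched 1.
Augmenting path X2→Y4 (+1); matched 2.
Augmenting path X4→Y1 (+1); matched 3.
Augmenting path X6→Y3 (+1); matched 4.
Augmenting path X3→Y2→X1→Y3→X6→Y6 (+1); matched 5.
No augmenting path remains; maximum matching = 5.
König certificate: {X1, X2, X4, X6, Y2} is a vertex cover of size 5 (every listed pair touches it), so no matching can be larger.

5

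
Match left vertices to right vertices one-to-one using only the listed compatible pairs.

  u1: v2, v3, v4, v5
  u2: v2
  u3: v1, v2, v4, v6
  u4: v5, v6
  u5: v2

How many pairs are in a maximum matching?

4

Unit-capacity flow: source→left, listed edges, right→sink; max matching = max flow.
Augmenting path u1→v2 (+1); matched 1.
Augmenting path u3→v1 (+1); matched 2.
Augmenting path u4→v5 (+1); matched 3.
Augmenting path u2→v2→u1→v3 (+1); matched 4.
No augmenting path remains; maximum matching = 4.
König certificate: {u1, u3, u4, v2} is a vertex cover of size 4 (every listed pair touches it), so no matching can be larger.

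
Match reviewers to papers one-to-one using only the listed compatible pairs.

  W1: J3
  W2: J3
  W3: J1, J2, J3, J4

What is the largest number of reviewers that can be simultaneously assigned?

Unit-capacity flow: source→left, listed edges, right→sink; max matching = max flow.
Augmenting path W1→J3 (+1); matched 1.
Augmenting path W3→J1 (+1); matched 2.
No augmenting path remains; maximum matching = 2.
König certificate: {W3, J3} is a vertex cover of size 2 (every listed pair touches it), so no matching can be larger.

2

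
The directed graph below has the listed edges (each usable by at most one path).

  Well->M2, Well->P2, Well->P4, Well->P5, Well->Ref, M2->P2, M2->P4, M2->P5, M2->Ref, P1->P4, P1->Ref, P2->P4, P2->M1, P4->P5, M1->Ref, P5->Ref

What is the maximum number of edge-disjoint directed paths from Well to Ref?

Assign every edge capacity 1; by Menger, the answer equals the max flow.
Path Well→Ref (+1); total 1.
Path Well→M2→Ref (+1); total 2.
Path Well→P5→Ref (+1); total 3.
Path Well→P2→M1→Ref (+1); total 4.
No residual Well→Ref path; max flow = 4.
Certifying cut of size 4: {P5→Ref, Well→M2, Well→P2, Well→Ref}.

4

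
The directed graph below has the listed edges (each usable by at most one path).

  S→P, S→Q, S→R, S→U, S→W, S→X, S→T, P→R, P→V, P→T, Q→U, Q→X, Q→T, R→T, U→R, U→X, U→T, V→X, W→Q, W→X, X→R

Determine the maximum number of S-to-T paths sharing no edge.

5

Assign every edge capacity 1; by Menger, the answer equals the max flow.
Path S→T (+1); total 1.
Path S→P→T (+1); total 2.
Path S→Q→T (+1); total 3.
Path S→R→T (+1); total 4.
Path S→U→T (+1); total 5.
No residual S→T path; max flow = 5.
Certifying cut of size 5: {Q→T, R→T, S→P, S→T, U→T}.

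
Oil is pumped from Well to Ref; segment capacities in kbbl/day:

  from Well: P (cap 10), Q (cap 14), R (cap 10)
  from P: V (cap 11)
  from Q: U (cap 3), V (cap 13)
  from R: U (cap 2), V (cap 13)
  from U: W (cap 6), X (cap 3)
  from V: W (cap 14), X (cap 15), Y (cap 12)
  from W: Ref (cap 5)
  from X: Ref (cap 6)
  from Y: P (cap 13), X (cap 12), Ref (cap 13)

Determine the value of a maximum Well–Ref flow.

Augment Well→P→V→W→Ref: bottleneck 5, flow now 5.
Augment Well→P→V→X→Ref: bottleneck 5, flow now 10.
Augment Well→Q→U→X→Ref: bottleneck 1, flow now 11.
Augment Well→Q→V→Y→Ref: bottleneck 12, flow now 23.
No augmenting path remains; maximum flow = 23.
In the residual graph, reachable from Well: {Well, P, Q, R, U, V, W, X}.
Min-cut edges: V→Y (12), W→Ref (5), X→Ref (6); capacity 12 + 5 + 6 = 23.
This cut is saturated, so no flow can exceed 23.

23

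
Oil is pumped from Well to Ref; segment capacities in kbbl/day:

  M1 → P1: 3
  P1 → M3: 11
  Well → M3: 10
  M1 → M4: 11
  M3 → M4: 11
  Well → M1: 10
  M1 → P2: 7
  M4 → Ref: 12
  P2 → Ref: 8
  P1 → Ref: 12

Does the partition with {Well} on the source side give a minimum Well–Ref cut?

Given cut capacity: 10 + 10 = 20.
Augment Well→M1→M4→Ref: bottleneck 10, flow now 10.
Augment Well→M3→M4→Ref: bottleneck 2, flow now 12.
Augment Well→M3→M4→M1→P2→Ref: bottleneck 7, flow now 19. (uses reverse residual edge)
Augment Well→M3→M4→M1→P1→Ref: bottleneck 1, flow now 20. (uses reverse residual edge)
No augmenting path remains; maximum flow = 20.
Cut capacity 20 equals the max flow, so it is a minimum cut.

Yes — it is a minimum cut (capacity 20).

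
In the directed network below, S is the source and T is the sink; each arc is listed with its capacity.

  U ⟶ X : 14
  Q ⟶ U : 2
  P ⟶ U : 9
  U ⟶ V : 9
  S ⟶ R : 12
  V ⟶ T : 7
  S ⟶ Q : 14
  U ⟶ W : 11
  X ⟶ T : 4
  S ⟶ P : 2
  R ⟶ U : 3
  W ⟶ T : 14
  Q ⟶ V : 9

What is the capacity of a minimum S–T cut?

Augment S→Q→V→T: bottleneck 7, flow now 7.
Augment S→P→U→W→T: bottleneck 2, flow now 9.
Augment S→Q→U→W→T: bottleneck 2, flow now 11.
Augment S→R→U→W→T: bottleneck 3, flow now 14.
No augmenting path remains; maximum flow = 14.
By max-flow min-cut, the minimum cut capacity equals the max flow.
In the residual graph, reachable from S: {S, Q, R, V}.
Min-cut edges: S→P (2), Q→U (2), R→U (3), V→T (7); capacity 2 + 2 + 3 + 7 = 14.

14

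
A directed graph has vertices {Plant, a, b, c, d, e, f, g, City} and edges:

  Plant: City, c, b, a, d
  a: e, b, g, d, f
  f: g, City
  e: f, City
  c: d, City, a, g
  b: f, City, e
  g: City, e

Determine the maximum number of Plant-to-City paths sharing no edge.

Assign every edge capacity 1; by Menger, the answer equals the max flow.
Path Plant→City (+1); total 1.
Path Plant→b→City (+1); total 2.
Path Plant→c→City (+1); total 3.
Path Plant→a→e→City (+1); total 4.
No residual Plant→City path; max flow = 4.
Certifying cut of size 4: {Plant→City, Plant→a, Plant→b, Plant→c}.

4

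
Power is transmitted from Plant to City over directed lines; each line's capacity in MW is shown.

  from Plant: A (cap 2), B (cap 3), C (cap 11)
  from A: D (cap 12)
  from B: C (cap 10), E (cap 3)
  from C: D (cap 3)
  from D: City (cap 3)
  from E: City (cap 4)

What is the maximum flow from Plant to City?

Augment Plant→A→D→City: bottleneck 2, flow now 2.
Augment Plant→B→E→City: bottleneck 3, flow now 5.
Augment Plant→C→D→City: bottleneck 1, flow now 6.
No augmenting path remains; maximum flow = 6.
In the residual graph, reachable from Plant: {Plant, A, C, D}.
Min-cut edges: Plant→B (3), D→City (3); capacity 3 + 3 = 6.
This cut is saturated, so no flow can exceed 6.

6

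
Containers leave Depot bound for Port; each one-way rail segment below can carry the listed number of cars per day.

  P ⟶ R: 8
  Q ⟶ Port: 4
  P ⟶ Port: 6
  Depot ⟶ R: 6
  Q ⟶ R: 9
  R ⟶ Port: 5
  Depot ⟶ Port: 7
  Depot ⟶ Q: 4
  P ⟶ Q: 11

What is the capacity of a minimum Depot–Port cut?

16

Augment Depot→Port: bottleneck 7, flow now 7.
Augment Depot→Q→Port: bottleneck 4, flow now 11.
Augment Depot→R→Port: bottleneck 5, flow now 16.
No augmenting path remains; maximum flow = 16.
By max-flow min-cut, the minimum cut capacity equals the max flow.
In the residual graph, reachable from Depot: {Depot, R}.
Min-cut edges: Depot→Q (4), Depot→Port (7), R→Port (5); capacity 4 + 7 + 5 = 16.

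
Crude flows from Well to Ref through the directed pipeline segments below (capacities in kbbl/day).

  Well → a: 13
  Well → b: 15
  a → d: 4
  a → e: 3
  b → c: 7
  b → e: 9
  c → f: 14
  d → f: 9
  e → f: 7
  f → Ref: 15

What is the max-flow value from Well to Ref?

15

Augment Well→a→d→f→Ref: bottleneck 4, flow now 4.
Augment Well→a→e→f→Ref: bottleneck 3, flow now 7.
Augment Well→b→c→f→Ref: bottleneck 7, flow now 14.
Augment Well→b→e→f→Ref: bottleneck 1, flow now 15.
No augmenting path remains; maximum flow = 15.
In the residual graph, reachable from Well: {Well, a, b, c, d, e, f}.
Min-cut edges: f→Ref (15); capacity 15 = 15.
This cut is saturated, so no flow can exceed 15.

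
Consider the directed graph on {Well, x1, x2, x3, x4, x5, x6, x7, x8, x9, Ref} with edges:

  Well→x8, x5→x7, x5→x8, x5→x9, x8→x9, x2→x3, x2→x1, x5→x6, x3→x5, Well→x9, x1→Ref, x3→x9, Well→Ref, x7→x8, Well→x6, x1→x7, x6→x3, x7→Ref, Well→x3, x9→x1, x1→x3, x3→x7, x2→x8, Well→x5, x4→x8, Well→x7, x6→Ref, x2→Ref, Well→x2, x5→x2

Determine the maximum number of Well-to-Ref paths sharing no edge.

5

Assign every edge capacity 1; by Menger, the answer equals the max flow.
Path Well→Ref (+1); total 1.
Path Well→x2→Ref (+1); total 2.
Path Well→x6→Ref (+1); total 3.
Path Well→x7→Ref (+1); total 4.
Path Well→x9→x1→Ref (+1); total 5.
No residual Well→Ref path; max flow = 5.
Certifying cut of size 5: {Well→Ref, x1→Ref, x2→Ref, x6→Ref, x7→Ref}.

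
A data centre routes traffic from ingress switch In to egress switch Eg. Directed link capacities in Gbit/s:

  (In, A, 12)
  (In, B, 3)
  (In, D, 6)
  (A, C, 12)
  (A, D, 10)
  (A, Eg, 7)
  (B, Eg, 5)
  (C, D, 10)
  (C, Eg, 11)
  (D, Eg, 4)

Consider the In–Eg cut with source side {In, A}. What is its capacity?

Edges leaving {In, A}: In→B (3), In→D (6), A→C (12), A→D (10), A→Eg (7).
Cut capacity = 3 + 6 + 12 + 10 + 7 = 38.

38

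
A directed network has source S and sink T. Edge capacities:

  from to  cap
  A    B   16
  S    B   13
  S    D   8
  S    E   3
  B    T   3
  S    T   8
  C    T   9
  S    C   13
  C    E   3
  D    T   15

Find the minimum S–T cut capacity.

28

Augment S→T: bottleneck 8, flow now 8.
Augment S→B→T: bottleneck 3, flow now 11.
Augment S→C→T: bottleneck 9, flow now 20.
Augment S→D→T: bottleneck 8, flow now 28.
No augmenting path remains; maximum flow = 28.
By max-flow min-cut, the minimum cut capacity equals the max flow.
In the residual graph, reachable from S: {S, B, C, E}.
Min-cut edges: S→D (8), S→T (8), B→T (3), C→T (9); capacity 8 + 8 + 3 + 9 = 28.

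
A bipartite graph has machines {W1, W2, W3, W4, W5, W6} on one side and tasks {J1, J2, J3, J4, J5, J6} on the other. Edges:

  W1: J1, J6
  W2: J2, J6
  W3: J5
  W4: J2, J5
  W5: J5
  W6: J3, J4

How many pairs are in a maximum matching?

5

Unit-capacity flow: source→left, listed edges, right→sink; max matching = max flow.
Augmenting path W1→J1 (+1); matched 1.
Augmenting path W2→J2 (+1); matched 2.
Augmenting path W3→J5 (+1); matched 3.
Augmenting path W6→J3 (+1); matched 4.
Augmenting path W4→J2→W2→J6 (+1); matched 5.
No augmenting path remains; maximum matching = 5.
König certificate: {W1, W2, W4, W6, J5} is a vertex cover of size 5 (every listed pair touches it), so no matching can be larger.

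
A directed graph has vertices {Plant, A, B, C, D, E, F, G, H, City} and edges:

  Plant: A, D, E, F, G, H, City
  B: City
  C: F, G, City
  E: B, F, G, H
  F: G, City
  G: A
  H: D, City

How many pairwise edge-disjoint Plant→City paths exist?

Assign every edge capacity 1; by Menger, the answer equals the max flow.
Path Plant→City (+1); total 1.
Path Plant→F→City (+1); total 2.
Path Plant→H→City (+1); total 3.
Path Plant→E→B→City (+1); total 4.
No residual Plant→City path; max flow = 4.
Certifying cut of size 4: {Plant→City, Plant→E, Plant→F, Plant→H}.

4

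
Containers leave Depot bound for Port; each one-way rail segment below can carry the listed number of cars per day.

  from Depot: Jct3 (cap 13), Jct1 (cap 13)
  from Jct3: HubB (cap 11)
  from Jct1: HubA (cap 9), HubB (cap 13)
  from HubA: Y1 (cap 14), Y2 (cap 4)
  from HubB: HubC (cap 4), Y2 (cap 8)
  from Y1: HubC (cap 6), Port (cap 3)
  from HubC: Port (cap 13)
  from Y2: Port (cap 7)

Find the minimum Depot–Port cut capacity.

Augment Depot→Jct3→HubB→HubC→Port: bottleneck 4, flow now 4.
Augment Depot→Jct3→HubB→Y2→Port: bottleneck 7, flow now 11.
Augment Depot→Jct1→HubA→Y1→Port: bottleneck 3, flow now 14.
Augment Depot→Jct1→HubA→Y1→HubC→Port: bottleneck 6, flow now 20.
No augmenting path remains; maximum flow = 20.
By max-flow min-cut, the minimum cut capacity equals the max flow.
In the residual graph, reachable from Depot: {Depot, Jct3, Jct1, HubB, Y2}.
Min-cut edges: Jct1→HubA (9), HubB→HubC (4), Y2→Port (7); capacity 9 + 4 + 7 = 20.

20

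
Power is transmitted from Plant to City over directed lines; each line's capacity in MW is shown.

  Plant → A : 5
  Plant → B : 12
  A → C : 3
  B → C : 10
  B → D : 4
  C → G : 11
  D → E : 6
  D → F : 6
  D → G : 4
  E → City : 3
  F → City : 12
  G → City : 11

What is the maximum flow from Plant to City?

Augment Plant→A→C→G→City: bottleneck 3, flow now 3.
Augment Plant→B→C→G→City: bottleneck 8, flow now 11.
Augment Plant→B→D→E→City: bottleneck 3, flow now 14.
Augment Plant→B→D→F→City: bottleneck 1, flow now 15.
No augmenting path remains; maximum flow = 15.
In the residual graph, reachable from Plant: {Plant, A}.
Min-cut edges: Plant→B (12), A→C (3); capacity 12 + 3 = 15.
This cut is saturated, so no flow can exceed 15.

15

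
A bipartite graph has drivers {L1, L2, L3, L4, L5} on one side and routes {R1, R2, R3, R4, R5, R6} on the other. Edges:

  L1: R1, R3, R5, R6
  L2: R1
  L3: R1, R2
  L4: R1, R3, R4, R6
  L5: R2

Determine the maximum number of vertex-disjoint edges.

4

Unit-capacity flow: source→left, listed edges, right→sink; max matching = max flow.
Augmenting path L1→R1 (+1); matched 1.
Augmenting path L3→R2 (+1); matched 2.
Augmenting path L4→R3 (+1); matched 3.
Augmenting path L2→R1→L1→R5 (+1); matched 4.
No augmenting path remains; maximum matching = 4.
König certificate: {L1, L4, R1, R2} is a vertex cover of size 4 (every listed pair touches it), so no matching can be larger.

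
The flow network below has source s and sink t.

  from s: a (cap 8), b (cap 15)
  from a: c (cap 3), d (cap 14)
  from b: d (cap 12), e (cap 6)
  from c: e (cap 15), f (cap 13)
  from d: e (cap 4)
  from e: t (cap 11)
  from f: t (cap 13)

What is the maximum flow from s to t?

13

Augment s→b→e→t: bottleneck 6, flow now 6.
Augment s→a→c→e→t: bottleneck 3, flow now 9.
Augment s→a→d→e→t: bottleneck 2, flow now 11.
Augment s→a→d→e→c→f→t: bottleneck 2, flow now 13. (uses reverse residual edge)
No augmenting path remains; maximum flow = 13.
In the residual graph, reachable from s: {s, a, b, d}.
Min-cut edges: a→c (3), b→e (6), d→e (4); capacity 3 + 6 + 4 = 13.
This cut is saturated, so no flow can exceed 13.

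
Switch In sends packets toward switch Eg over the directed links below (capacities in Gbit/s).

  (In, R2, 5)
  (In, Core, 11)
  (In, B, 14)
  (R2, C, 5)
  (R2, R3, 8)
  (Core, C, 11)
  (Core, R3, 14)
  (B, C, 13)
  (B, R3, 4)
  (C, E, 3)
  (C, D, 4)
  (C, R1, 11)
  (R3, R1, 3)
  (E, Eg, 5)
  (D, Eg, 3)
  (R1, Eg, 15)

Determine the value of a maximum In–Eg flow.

20

Augment In→R2→C→E→Eg: bottleneck 3, flow now 3.
Augment In→R2→C→D→Eg: bottleneck 2, flow now 5.
Augment In→Core→C→D→Eg: bottleneck 1, flow now 6.
Augment In→Core→C→R1→Eg: bottleneck 10, flow now 16.
Augment In→B→C→R1→Eg: bottleneck 1, flow now 17.
Augment In→B→R3→R1→Eg: bottleneck 3, flow now 20.
No augmenting path remains; maximum flow = 20.
In the residual graph, reachable from In: {In, R2, Core, B, C, R3, D}.
Min-cut edges: C→E (3), C→R1 (11), R3→R1 (3), D→Eg (3); capacity 3 + 11 + 3 + 3 = 20.
This cut is saturated, so no flow can exceed 20.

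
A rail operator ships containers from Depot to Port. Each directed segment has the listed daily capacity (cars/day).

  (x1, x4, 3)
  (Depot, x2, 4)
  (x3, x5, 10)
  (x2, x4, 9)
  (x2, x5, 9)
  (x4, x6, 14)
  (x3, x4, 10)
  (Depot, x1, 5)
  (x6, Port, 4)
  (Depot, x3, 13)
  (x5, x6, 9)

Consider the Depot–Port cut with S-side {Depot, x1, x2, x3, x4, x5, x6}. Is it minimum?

Given cut capacity: 4 = 4.
Augment Depot→x1→x4→x6→Port: bottleneck 3, flow now 3.
Augment Depot→x2→x4→x6→Port: bottleneck 1, flow now 4.
No augmenting path remains; maximum flow = 4.
Cut capacity 4 equals the max flow, so it is a minimum cut.

Yes — it is a minimum cut (capacity 4).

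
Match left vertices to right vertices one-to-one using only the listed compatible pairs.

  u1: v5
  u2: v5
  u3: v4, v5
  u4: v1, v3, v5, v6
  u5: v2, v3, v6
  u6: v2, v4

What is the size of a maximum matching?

Unit-capacity flow: source→left, listed edges, right→sink; max matching = max flow.
Augmenting path u1→v5 (+1); matched 1.
Augmenting path u3→v4 (+1); matched 2.
Augmenting path u4→v1 (+1); matched 3.
Augmenting path u5→v2 (+1); matched 4.
Augmenting path u6→v2→u5→v3 (+1); matched 5.
No augmenting path remains; maximum matching = 5.
König certificate: {u3, u4, u5, u6, v5} is a vertex cover of size 5 (every listed pair touches it), so no matching can be larger.

5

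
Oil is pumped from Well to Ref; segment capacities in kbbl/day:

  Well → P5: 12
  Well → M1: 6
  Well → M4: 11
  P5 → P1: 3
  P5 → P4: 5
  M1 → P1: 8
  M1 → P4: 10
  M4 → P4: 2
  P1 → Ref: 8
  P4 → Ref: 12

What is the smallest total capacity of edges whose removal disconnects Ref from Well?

Augment Well→P5→P1→Ref: bottleneck 3, flow now 3.
Augment Well→P5→P4→Ref: bottleneck 5, flow now 8.
Augment Well→M1→P1→Ref: bottleneck 5, flow now 13.
Augment Well→M1→P4→Ref: bottleneck 1, flow now 14.
Augment Well→M4→P4→Ref: bottleneck 2, flow now 16.
No augmenting path remains; maximum flow = 16.
By max-flow min-cut, the minimum cut capacity equals the max flow.
In the residual graph, reachable from Well: {Well, P5, M4}.
Min-cut edges: Well→M1 (6), P5→P1 (3), P5→P4 (5), M4→P4 (2); capacity 6 + 3 + 5 + 2 = 16.

16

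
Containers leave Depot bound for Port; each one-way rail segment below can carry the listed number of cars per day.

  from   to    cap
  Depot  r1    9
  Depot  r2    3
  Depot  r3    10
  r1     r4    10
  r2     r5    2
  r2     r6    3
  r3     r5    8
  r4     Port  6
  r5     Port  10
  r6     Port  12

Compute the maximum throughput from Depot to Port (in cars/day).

17

Augment Depot→r1→r4→Port: bottleneck 6, flow now 6.
Augment Depot→r2→r5→Port: bottleneck 2, flow now 8.
Augment Depot→r2→r6→Port: bottleneck 1, flow now 9.
Augment Depot→r3→r5→Port: bottleneck 8, flow now 17.
No augmenting path remains; maximum flow = 17.
In the residual graph, reachable from Depot: {Depot, r1, r3, r4}.
Min-cut edges: Depot→r2 (3), r3→r5 (8), r4→Port (6); capacity 3 + 8 + 6 = 17.
This cut is saturated, so no flow can exceed 17.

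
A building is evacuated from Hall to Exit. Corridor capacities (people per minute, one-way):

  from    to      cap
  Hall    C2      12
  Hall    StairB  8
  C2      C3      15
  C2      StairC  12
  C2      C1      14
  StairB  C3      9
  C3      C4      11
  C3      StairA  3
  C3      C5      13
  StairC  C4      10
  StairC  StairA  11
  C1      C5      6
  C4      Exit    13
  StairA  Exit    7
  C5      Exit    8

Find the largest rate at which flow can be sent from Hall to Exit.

Augment Hall→C2→C3→C4→Exit: bottleneck 11, flow now 11.
Augment Hall→C2→C3→StairA→Exit: bottleneck 1, flow now 12.
Augment Hall→StairB→C3→StairA→Exit: bottleneck 2, flow now 14.
Augment Hall→StairB→C3→C5→Exit: bottleneck 6, flow now 20.
No augmenting path remains; maximum flow = 20.
In the residual graph, reachable from Hall: {Hall}.
Min-cut edges: Hall→C2 (12), Hall→StairB (8); capacity 12 + 8 = 20.
This cut is saturated, so no flow can exceed 20.

20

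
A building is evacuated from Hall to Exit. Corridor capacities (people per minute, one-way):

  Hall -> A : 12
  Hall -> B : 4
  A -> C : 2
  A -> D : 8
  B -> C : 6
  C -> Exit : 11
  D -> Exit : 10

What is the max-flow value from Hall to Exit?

Augment Hall→A→C→Exit: bottleneck 2, flow now 2.
Augment Hall→A→D→Exit: bottleneck 8, flow now 10.
Augment Hall→B→C→Exit: bottleneck 4, flow now 14.
No augmenting path remains; maximum flow = 14.
In the residual graph, reachable from Hall: {Hall, A}.
Min-cut edges: Hall→B (4), A→C (2), A→D (8); capacity 4 + 2 + 8 = 14.
This cut is saturated, so no flow can exceed 14.

14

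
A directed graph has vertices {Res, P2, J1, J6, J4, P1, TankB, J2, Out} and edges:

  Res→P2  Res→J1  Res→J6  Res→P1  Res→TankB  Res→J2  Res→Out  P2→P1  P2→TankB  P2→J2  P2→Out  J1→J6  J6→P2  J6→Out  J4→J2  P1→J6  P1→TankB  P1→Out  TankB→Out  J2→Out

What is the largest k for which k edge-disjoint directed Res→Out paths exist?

6

Assign every edge capacity 1; by Menger, the answer equals the max flow.
Path Res→Out (+1); total 1.
Path Res→P2→Out (+1); total 2.
Path Res→J6→Out (+1); total 3.
Path Res→P1→Out (+1); total 4.
Path Res→TankB→Out (+1); total 5.
Path Res→J2→Out (+1); total 6.
No residual Res→Out path; max flow = 6.
Certifying cut of size 6: {J2→Out, J6→Out, P1→Out, P2→Out, Res→Out, TankB→Out}.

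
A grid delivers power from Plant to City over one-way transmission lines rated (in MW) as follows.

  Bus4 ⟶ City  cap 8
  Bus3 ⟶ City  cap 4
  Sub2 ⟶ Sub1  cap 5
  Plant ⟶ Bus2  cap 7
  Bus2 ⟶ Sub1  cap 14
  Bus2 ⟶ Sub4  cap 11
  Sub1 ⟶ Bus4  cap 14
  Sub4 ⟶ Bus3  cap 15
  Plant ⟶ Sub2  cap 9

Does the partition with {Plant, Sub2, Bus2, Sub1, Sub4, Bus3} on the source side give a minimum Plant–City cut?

No — its capacity is 18, but the minimum cut has capacity 12.

Given cut capacity: 14 + 4 = 18.
Augment Plant→Sub2→Sub1→Bus4→City: bottleneck 5, flow now 5.
Augment Plant→Bus2→Sub1→Bus4→City: bottleneck 3, flow now 8.
Augment Plant→Bus2→Sub4→Bus3→City: bottleneck 4, flow now 12.
No augmenting path remains; maximum flow = 12.
In the residual graph, reachable from Plant: {Plant, Sub2}.
Min-cut edges: Plant→Bus2 (7), Sub2→Sub1 (5); capacity 7 + 5 = 12.
Cut capacity 18 exceeds the max flow 12, so it is not minimum.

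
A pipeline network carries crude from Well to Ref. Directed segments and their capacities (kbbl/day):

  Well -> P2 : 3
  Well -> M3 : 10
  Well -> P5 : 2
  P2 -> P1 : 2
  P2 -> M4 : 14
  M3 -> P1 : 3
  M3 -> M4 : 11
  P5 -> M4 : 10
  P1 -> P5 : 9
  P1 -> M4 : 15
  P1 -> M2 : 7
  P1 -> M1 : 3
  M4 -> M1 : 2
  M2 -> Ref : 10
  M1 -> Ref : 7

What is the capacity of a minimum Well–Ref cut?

7

Augment Well→P2→P1→M2→Ref: bottleneck 2, flow now 2.
Augment Well→P2→M4→M1→Ref: bottleneck 1, flow now 3.
Augment Well→M3→P1→M2→Ref: bottleneck 3, flow now 6.
Augment Well→M3→M4→M1→Ref: bottleneck 1, flow now 7.
No augmenting path remains; maximum flow = 7.
By max-flow min-cut, the minimum cut capacity equals the max flow.
In the residual graph, reachable from Well: {Well, P2, M3, P5, M4}.
Min-cut edges: P2→P1 (2), M3→P1 (3), M4→M1 (2); capacity 2 + 3 + 2 = 7.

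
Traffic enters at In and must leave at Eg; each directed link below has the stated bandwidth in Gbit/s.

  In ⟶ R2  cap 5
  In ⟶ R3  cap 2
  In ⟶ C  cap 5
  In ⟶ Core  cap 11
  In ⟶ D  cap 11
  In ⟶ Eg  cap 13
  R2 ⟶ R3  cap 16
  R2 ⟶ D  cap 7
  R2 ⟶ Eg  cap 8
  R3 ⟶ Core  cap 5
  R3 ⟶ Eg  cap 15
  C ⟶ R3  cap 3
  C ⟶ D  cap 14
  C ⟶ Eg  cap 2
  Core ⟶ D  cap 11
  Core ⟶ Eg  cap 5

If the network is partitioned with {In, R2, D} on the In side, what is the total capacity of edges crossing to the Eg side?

Edges leaving {In, R2, D}: In→R3 (2), In→C (5), In→Core (11), In→Eg (13), R2→R3 (16), R2→Eg (8).
Cut capacity = 2 + 5 + 11 + 13 + 16 + 8 = 55.

55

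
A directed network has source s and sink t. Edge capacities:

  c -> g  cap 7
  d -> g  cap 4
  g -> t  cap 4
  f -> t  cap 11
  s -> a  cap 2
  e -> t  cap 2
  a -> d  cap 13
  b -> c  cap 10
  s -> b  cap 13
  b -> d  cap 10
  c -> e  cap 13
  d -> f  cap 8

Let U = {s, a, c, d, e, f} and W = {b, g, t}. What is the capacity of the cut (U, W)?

37

Edges leaving {s, a, c, d, e, f}: s→b (13), c→g (7), d→g (4), e→t (2), f→t (11).
Cut capacity = 13 + 7 + 4 + 2 + 11 = 37.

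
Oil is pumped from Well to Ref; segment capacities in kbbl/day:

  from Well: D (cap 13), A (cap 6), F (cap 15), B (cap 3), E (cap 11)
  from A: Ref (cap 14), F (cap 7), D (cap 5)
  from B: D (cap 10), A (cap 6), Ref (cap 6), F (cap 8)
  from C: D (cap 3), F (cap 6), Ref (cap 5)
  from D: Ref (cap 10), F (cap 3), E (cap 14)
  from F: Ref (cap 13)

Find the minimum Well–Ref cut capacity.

32

Augment Well→A→Ref: bottleneck 6, flow now 6.
Augment Well→B→Ref: bottleneck 3, flow now 9.
Augment Well→D→Ref: bottleneck 10, flow now 19.
Augment Well→F→Ref: bottleneck 13, flow now 32.
No augmenting path remains; maximum flow = 32.
By max-flow min-cut, the minimum cut capacity equals the max flow.
In the residual graph, reachable from Well: {Well, D, E, F}.
Min-cut edges: Well→A (6), Well→B (3), D→Ref (10), F→Ref (13); capacity 6 + 3 + 10 + 13 = 32.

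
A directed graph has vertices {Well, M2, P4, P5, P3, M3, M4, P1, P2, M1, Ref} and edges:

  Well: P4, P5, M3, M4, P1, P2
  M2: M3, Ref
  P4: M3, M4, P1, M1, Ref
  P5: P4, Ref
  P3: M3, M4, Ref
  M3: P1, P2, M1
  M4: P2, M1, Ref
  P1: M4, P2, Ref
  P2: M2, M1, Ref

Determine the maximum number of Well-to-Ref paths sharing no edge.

Assign every edge capacity 1; by Menger, the answer equals the max flow.
Path Well→P4→Ref (+1); total 1.
Path Well→P5→Ref (+1); total 2.
Path Well→M4→Ref (+1); total 3.
Path Well→P1→Ref (+1); total 4.
Path Well→P2→Ref (+1); total 5.
Path Well→M3→P2→M2→Ref (+1); total 6.
No residual Well→Ref path; max flow = 6.
Certifying cut of size 6: {Well→M3, Well→M4, Well→P1, Well→P2, Well→P4, Well→P5}.

6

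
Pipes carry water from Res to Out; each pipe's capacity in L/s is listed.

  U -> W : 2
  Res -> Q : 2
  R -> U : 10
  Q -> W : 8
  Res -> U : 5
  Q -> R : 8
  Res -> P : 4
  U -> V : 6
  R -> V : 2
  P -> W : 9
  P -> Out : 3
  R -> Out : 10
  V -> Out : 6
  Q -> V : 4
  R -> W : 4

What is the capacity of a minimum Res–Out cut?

Augment Res→P→Out: bottleneck 3, flow now 3.
Augment Res→Q→R→Out: bottleneck 2, flow now 5.
Augment Res→U→V→Out: bottleneck 5, flow now 10.
No augmenting path remains; maximum flow = 10.
By max-flow min-cut, the minimum cut capacity equals the max flow.
In the residual graph, reachable from Res: {Res, P, W}.
Min-cut edges: Res→Q (2), Res→U (5), P→Out (3); capacity 2 + 5 + 3 = 10.

10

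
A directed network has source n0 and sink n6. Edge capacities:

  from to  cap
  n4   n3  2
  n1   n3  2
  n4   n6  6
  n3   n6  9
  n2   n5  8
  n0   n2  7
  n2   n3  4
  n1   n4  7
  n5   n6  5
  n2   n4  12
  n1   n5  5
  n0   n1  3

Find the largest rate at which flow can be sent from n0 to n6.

10

Augment n0→n1→n3→n6: bottleneck 2, flow now 2.
Augment n0→n1→n4→n6: bottleneck 1, flow now 3.
Augment n0→n2→n3→n6: bottleneck 4, flow now 7.
Augment n0→n2→n4→n6: bottleneck 3, flow now 10.
No augmenting path remains; maximum flow = 10.
In the residual graph, reachable from n0: {n0}.
Min-cut edges: n0→n1 (3), n0→n2 (7); capacity 3 + 7 = 10.
This cut is saturated, so no flow can exceed 10.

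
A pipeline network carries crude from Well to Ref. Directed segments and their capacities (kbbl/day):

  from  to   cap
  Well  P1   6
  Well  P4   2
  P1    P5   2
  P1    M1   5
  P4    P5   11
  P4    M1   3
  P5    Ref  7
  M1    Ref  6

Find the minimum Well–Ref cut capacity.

8

Augment Well→P1→P5→Ref: bottleneck 2, flow now 2.
Augment Well→P1→M1→Ref: bottleneck 4, flow now 6.
Augment Well→P4→P5→Ref: bottleneck 2, flow now 8.
No augmenting path remains; maximum flow = 8.
By max-flow min-cut, the minimum cut capacity equals the max flow.
In the residual graph, reachable from Well: {Well}.
Min-cut edges: Well→P1 (6), Well→P4 (2); capacity 6 + 2 = 8.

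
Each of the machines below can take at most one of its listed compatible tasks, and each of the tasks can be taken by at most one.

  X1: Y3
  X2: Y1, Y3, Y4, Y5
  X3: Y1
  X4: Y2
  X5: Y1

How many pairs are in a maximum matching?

Unit-capacity flow: source→left, listed edges, right→sink; max matching = max flow.
Augmenting path X1→Y3 (+1); matched 1.
Augmenting path X2→Y1 (+1); matched 2.
Augmenting path X4→Y2 (+1); matched 3.
Augmenting path X3→Y1→X2→Y4 (+1); matched 4.
No augmenting path remains; maximum matching = 4.
König certificate: {X1, X2, X4, Y1} is a vertex cover of size 4 (every listed pair touches it), so no matching can be larger.

4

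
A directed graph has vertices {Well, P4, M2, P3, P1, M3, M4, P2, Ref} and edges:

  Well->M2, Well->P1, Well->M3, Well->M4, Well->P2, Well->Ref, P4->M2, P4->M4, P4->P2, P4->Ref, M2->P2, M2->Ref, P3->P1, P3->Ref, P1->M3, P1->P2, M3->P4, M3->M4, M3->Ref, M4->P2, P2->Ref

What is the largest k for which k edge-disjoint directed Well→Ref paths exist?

5

Assign every edge capacity 1; by Menger, the answer equals the max flow.
Path Well→Ref (+1); total 1.
Path Well→M2→Ref (+1); total 2.
Path Well→M3→Ref (+1); total 3.
Path Well→P2→Ref (+1); total 4.
Path Well→P1→M3→P4→Ref (+1); total 5.
No residual Well→Ref path; max flow = 5.
Certifying cut of size 5: {P2→Ref, Well→M2, Well→M3, Well→P1, Well→Ref}.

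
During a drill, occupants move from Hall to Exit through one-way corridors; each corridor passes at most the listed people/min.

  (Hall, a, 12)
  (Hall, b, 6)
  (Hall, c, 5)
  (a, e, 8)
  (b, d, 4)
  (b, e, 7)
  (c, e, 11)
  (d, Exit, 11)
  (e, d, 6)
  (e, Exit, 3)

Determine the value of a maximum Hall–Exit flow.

Augment Hall→a→e→Exit: bottleneck 3, flow now 3.
Augment Hall→b→d→Exit: bottleneck 4, flow now 7.
Augment Hall→a→e→d→Exit: bottleneck 5, flow now 12.
Augment Hall→b→e→d→Exit: bottleneck 1, flow now 13.
No augmenting path remains; maximum flow = 13.
In the residual graph, reachable from Hall: {Hall, a, b, c, e}.
Min-cut edges: b→d (4), e→d (6), e→Exit (3); capacity 4 + 6 + 3 = 13.
This cut is saturated, so no flow can exceed 13.

13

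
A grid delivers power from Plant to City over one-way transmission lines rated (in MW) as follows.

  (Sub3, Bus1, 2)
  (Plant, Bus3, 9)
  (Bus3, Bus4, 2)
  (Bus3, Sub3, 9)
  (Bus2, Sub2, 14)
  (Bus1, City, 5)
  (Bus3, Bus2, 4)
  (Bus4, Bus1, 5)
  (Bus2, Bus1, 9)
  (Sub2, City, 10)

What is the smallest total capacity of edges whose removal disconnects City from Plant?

Augment Plant→Bus3→Bus2→Bus1→City: bottleneck 4, flow now 4.
Augment Plant→Bus3→Sub3→Bus1→City: bottleneck 1, flow now 5.
Augment Plant→Bus3→Sub3→Bus1→Bus2→Sub2→City: bottleneck 1, flow now 6. (uses reverse residual edge)
Augment Plant→Bus3→Bus4→Bus1→Bus2→Sub2→City: bottleneck 2, flow now 8. (uses reverse residual edge)
No augmenting path remains; maximum flow = 8.
By max-flow min-cut, the minimum cut capacity equals the max flow.
In the residual graph, reachable from Plant: {Plant, Bus3, Sub3}.
Min-cut edges: Bus3→Bus2 (4), Bus3→Bus4 (2), Sub3→Bus1 (2); capacity 4 + 2 + 2 = 8.

8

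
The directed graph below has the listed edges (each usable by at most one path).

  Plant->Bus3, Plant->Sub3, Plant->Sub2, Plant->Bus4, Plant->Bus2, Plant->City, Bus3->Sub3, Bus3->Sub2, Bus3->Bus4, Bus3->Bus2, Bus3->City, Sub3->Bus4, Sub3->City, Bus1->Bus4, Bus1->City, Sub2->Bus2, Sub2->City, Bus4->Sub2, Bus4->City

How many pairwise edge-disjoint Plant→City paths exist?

5

Assign every edge capacity 1; by Menger, the answer equals the max flow.
Path Plant→City (+1); total 1.
Path Plant→Bus3→City (+1); total 2.
Path Plant→Sub3→City (+1); total 3.
Path Plant→Sub2→City (+1); total 4.
Path Plant→Bus4→City (+1); total 5.
No residual Plant→City path; max flow = 5.
Certifying cut of size 5: {Plant→Bus3, Plant→Bus4, Plant→City, Plant→Sub2, Plant→Sub3}.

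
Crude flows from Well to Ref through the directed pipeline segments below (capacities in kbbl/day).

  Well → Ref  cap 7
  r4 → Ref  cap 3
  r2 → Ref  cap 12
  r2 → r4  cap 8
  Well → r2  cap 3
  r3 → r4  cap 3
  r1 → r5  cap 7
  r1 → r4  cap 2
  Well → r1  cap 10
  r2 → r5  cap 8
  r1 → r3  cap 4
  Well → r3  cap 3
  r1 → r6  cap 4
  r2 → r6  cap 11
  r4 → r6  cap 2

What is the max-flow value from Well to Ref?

13

Augment Well→Ref: bottleneck 7, flow now 7.
Augment Well→r2→Ref: bottleneck 3, flow now 10.
Augment Well→r1→r4→Ref: bottleneck 2, flow now 12.
Augment Well→r3→r4→Ref: bottleneck 1, flow now 13.
No augmenting path remains; maximum flow = 13.
In the residual graph, reachable from Well: {Well, r1, r3, r4, r5, r6}.
Min-cut edges: Well→r2 (3), Well→Ref (7), r4→Ref (3); capacity 3 + 7 + 3 = 13.
This cut is saturated, so no flow can exceed 13.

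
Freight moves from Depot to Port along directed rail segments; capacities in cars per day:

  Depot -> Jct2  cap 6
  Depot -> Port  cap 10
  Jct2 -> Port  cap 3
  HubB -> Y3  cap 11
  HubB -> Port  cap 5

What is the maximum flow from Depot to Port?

Augment Depot→Port: bottleneck 10, flow now 10.
Augment Depot→Jct2→Port: bottleneck 3, flow now 13.
No augmenting path remains; maximum flow = 13.
In the residual graph, reachable from Depot: {Depot, Jct2}.
Min-cut edges: Depot→Port (10), Jct2→Port (3); capacity 10 + 3 = 13.
This cut is saturated, so no flow can exceed 13.

13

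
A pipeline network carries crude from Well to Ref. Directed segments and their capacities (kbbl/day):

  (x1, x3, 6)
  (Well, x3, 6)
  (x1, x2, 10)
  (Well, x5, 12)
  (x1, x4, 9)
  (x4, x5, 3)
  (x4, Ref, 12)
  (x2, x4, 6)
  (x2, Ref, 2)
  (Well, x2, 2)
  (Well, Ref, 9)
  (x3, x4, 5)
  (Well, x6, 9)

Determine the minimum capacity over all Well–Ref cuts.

16

Augment Well→Ref: bottleneck 9, flow now 9.
Augment Well→x2→Ref: bottleneck 2, flow now 11.
Augment Well→x3→x4→Ref: bottleneck 5, flow now 16.
No augmenting path remains; maximum flow = 16.
By max-flow min-cut, the minimum cut capacity equals the max flow.
In the residual graph, reachable from Well: {Well, x3, x5, x6}.
Min-cut edges: Well→x2 (2), Well→Ref (9), x3→x4 (5); capacity 2 + 9 + 5 = 16.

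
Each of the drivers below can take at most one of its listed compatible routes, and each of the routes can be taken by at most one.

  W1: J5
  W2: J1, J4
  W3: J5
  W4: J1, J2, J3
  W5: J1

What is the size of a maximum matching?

Unit-capacity flow: source→left, listed edges, right→sink; max matching = max flow.
Augmenting path W1→J5 (+1); matched 1.
Augmenting path W2→J1 (+1); matched 2.
Augmenting path W4→J2 (+1); matched 3.
Augmenting path W5→J1→W2→J4 (+1); matched 4.
No augmenting path remains; maximum matching = 4.
König certificate: {W2, W4, W5, J5} is a vertex cover of size 4 (every listed pair touches it), so no matching can be larger.

4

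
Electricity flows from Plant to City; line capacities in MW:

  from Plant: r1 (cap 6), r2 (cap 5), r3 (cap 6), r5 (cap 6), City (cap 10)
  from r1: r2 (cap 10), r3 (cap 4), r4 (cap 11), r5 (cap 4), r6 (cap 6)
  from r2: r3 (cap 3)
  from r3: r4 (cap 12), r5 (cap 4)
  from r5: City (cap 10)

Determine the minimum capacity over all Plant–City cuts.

20

Augment Plant→City: bottleneck 10, flow now 10.
Augment Plant→r5→City: bottleneck 6, flow now 16.
Augment Plant→r1→r5→City: bottleneck 4, flow now 20.
No augmenting path remains; maximum flow = 20.
By max-flow min-cut, the minimum cut capacity equals the max flow.
In the residual graph, reachable from Plant: {Plant, r1, r2, r3, r4, r5, r6}.
Min-cut edges: Plant→City (10), r5→City (10); capacity 10 + 10 = 20.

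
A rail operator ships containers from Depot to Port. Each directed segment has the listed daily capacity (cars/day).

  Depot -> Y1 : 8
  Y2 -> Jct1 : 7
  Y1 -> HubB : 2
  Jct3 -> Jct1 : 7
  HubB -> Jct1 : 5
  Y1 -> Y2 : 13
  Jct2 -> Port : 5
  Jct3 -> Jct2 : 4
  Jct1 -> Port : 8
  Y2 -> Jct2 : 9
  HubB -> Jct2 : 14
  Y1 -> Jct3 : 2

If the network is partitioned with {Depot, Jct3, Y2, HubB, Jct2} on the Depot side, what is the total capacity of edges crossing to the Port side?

Edges leaving {Depot, Jct3, Y2, HubB, Jct2}: Depot→Y1 (8), Jct3→Jct1 (7), Y2→Jct1 (7), HubB→Jct1 (5), Jct2→Port (5).
Cut capacity = 8 + 7 + 7 + 5 + 5 = 32.

32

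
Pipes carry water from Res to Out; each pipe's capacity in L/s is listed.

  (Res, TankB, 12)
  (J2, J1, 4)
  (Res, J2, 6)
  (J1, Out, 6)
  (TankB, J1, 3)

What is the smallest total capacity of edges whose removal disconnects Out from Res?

6

Augment Res→J2→J1→Out: bottleneck 4, flow now 4.
Augment Res→TankB→J1→Out: bottleneck 2, flow now 6.
No augmenting path remains; maximum flow = 6.
By max-flow min-cut, the minimum cut capacity equals the max flow.
In the residual graph, reachable from Res: {Res, J2, TankB, J1}.
Min-cut edges: J1→Out (6); capacity 6 = 6.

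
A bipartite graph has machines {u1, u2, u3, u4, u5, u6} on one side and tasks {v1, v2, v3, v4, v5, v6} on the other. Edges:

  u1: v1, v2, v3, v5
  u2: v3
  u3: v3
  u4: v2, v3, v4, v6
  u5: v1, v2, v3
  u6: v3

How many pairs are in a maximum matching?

4

Unit-capacity flow: source→left, listed edges, right→sink; max matching = max flow.
Augmenting path u1→v1 (+1); matched 1.
Augmenting path u2→v3 (+1); matched 2.
Augmenting path u4→v2 (+1); matched 3.
Augmenting path u5→v1→u1→v5 (+1); matched 4.
No augmenting path remains; maximum matching = 4.
König certificate: {u1, u4, u5, v3} is a vertex cover of size 4 (every listed pair touches it), so no matching can be larger.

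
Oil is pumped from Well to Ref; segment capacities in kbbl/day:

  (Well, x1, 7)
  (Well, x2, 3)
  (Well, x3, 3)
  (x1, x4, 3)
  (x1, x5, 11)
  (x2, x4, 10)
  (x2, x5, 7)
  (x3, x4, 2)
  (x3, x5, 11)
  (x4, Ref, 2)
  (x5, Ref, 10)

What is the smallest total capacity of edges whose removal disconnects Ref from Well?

Augment Well→x1→x4→Ref: bottleneck 2, flow now 2.
Augment Well→x1→x5→Ref: bottleneck 5, flow now 7.
Augment Well→x2→x5→Ref: bottleneck 3, flow now 10.
Augment Well→x3→x5→Ref: bottleneck 2, flow now 12.
No augmenting path remains; maximum flow = 12.
By max-flow min-cut, the minimum cut capacity equals the max flow.
In the residual graph, reachable from Well: {Well, x1, x2, x3, x4, x5}.
Min-cut edges: x4→Ref (2), x5→Ref (10); capacity 2 + 10 = 12.

12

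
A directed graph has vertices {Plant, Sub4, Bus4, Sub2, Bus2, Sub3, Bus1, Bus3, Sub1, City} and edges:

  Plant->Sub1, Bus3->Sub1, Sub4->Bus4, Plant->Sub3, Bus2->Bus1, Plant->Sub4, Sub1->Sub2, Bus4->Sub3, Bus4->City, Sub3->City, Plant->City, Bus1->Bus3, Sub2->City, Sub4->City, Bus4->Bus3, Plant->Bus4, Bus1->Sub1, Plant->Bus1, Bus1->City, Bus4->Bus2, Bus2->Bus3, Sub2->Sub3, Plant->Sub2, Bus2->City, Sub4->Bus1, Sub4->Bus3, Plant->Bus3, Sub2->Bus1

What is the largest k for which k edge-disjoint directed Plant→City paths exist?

Assign every edge capacity 1; by Menger, the answer equals the max flow.
Path Plant→City (+1); total 1.
Path Plant→Sub4→City (+1); total 2.
Path Plant→Bus4→City (+1); total 3.
Path Plant→Sub2→City (+1); total 4.
Path Plant→Sub3→City (+1); total 5.
Path Plant→Bus1→City (+1); total 6.
No residual Plant→City path; max flow = 6.
Certifying cut of size 6: {Bus1→City, Plant→Bus4, Plant→City, Plant→Sub4, Sub2→City, Sub3→City}.

6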